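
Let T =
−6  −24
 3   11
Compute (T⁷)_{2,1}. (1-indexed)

tr T = 5 and det T = 6, so the characteristic polynomial is λ² − (5)λ + (6) with roots 3 and 2.
Eigenvectors give P = [[−8, −3], [3, 1]] with P⁻¹ = [[1, 3], [−3, −8]], and T = P·diag(3, 2)·P⁻¹.
Then T⁷ = P·diag(2187, 128)·P⁻¹ = [[−17496, −384], [6561, 128]] · [[1, 3], [−3, −8]] = [[−16344, −49416], [6177, 18659]].

6177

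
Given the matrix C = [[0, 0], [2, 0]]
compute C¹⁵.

[[0, 0], [0, 0]]

C is strictly triangular, hence nilpotent: C² = 0, so C¹⁵ = 0.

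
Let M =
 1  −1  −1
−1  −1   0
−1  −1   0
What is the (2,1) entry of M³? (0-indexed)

M² = [[3, 1, −1], [0, 2, 1], [0, 2, 1]]
M³ = [[3, −3, −3], [−3, −3, 0], [−3, −3, 0]]

−3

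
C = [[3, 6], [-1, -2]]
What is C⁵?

C² = C (a projection; rank 1, trace 1), so C⁵ = C.

[[3, 6], [-1, -2]]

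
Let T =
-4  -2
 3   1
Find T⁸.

tr T = -3 and det T = 2, so the characteristic polynomial is λ² − (-3)λ + (2) with roots -1 and -2.
Eigenvectors give P = [[2, -1], [-3, 1]] with P⁻¹ = [[-1, -1], [-3, -2]], and T = P·diag(-1, -2)·P⁻¹.
Then T⁸ = P·diag(1, 256)·P⁻¹ = [[2, -256], [-3, 256]] · [[-1, -1], [-3, -2]] = [[766, 510], [-765, -509]].

[[766, 510], [-765, -509]]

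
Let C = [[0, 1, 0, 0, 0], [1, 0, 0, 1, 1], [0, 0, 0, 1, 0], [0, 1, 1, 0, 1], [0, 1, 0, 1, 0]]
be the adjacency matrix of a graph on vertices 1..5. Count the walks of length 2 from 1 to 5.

1

The number of length-2 walks from vertex 1 to vertex 5 is entry (1,5) of C^2, where C is the adjacency matrix.
C^2 = [[1, 0, 0, 1, 1], [0, 3, 1, 1, 1], [0, 1, 1, 0, 1], [1, 1, 0, 3, 1], [1, 1, 1, 1, 2]]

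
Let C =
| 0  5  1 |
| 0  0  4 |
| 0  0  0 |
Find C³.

[[0, 0, 0], [0, 0, 0], [0, 0, 0]]

C is strictly triangular, hence nilpotent: C³ = 0, so C³ = 0.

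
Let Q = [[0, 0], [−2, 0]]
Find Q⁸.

Q is strictly triangular, hence nilpotent: Q² = 0, so Q⁸ = 0.

[[0, 0], [0, 0]]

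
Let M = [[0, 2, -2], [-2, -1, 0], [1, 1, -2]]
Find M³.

M² = [[-6, -4, 4], [2, -3, 4], [-4, -1, 2]]
M³ = [[12, -4, 4], [10, 11, -12], [4, -5, 4]]

[[12, -4, 4], [10, 11, -12], [4, -5, 4]]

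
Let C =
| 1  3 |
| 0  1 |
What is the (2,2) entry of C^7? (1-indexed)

C = I + N where N = [[0, 3], [0, 0]] is strictly upper-triangular, so N^2 = 0.
(I + N)^7 = I + 7·N = [[1, 21], [0, 1]].

1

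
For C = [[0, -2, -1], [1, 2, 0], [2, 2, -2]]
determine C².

[[-4, -6, 2], [2, 2, -1], [-2, -4, 2]]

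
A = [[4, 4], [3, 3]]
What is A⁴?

A² = [[28, 28], [21, 21]]
A³ = [[196, 196], [147, 147]]
A⁴ = [[1372, 1372], [1029, 1029]]

[[1372, 1372], [1029, 1029]]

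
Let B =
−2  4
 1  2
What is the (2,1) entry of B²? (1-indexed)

0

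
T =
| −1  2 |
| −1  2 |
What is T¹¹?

[[−1, 2], [−1, 2]]

T² = T (a projection; rank 1, trace 1), so T¹¹ = T.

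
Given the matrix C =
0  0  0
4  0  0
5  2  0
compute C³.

C is strictly triangular, hence nilpotent: C³ = 0, so C³ = 0.

[[0, 0, 0], [0, 0, 0], [0, 0, 0]]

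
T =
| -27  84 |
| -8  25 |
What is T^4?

tr T = -2 and det T = -3, so the characteristic polynomial is λ² − (-2)λ + (-3) with roots -3 and 1.
Eigenvectors give P = [[-7, -3], [-2, -1]] with P⁻¹ = [[-1, 3], [2, -7]], and T = P·diag(-3, 1)·P⁻¹.
Then T^4 = P·diag(81, 1)·P⁻¹ = [[-567, -3], [-162, -1]] · [[-1, 3], [2, -7]] = [[561, -1680], [160, -479]].

[[561, -1680], [160, -479]]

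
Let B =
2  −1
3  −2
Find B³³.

B² = I (check: tr B = 0 and det B = −1), so B³³ = B since 33 is odd.

[[2, −1], [3, −2]]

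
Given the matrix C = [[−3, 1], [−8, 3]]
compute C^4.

[[1, 0], [0, 1]]

C² = I (check: tr C = 0 and det C = −1), so C^4 = I since 4 is even.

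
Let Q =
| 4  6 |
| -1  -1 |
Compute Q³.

tr Q = 3 and det Q = 2, so the characteristic polynomial is λ² − (3)λ + (2) with roots 1 and 2.
Eigenvectors give P = [[-2, 3], [1, -1]] with P⁻¹ = [[1, 3], [1, 2]], and Q = P·diag(1, 2)·P⁻¹.
Then Q³ = P·diag(1, 8)·P⁻¹ = [[-2, 24], [1, -8]] · [[1, 3], [1, 2]] = [[22, 42], [-7, -13]].

[[22, 42], [-7, -13]]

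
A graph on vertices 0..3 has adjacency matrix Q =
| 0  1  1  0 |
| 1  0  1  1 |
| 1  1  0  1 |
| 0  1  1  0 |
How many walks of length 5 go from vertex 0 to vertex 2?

29

The number of length-5 walks from vertex 0 to vertex 2 is entry (0,2) of Q^5, where Q is the adjacency matrix.
Q^2 = [[2, 1, 1, 2], [1, 3, 2, 1], [1, 2, 3, 1], [2, 1, 1, 2]]
Q^3 = [[2, 5, 5, 2], [5, 4, 5, 5], [5, 5, 4, 5], [2, 5, 5, 2]]
Q^4 = [[10, 9, 9, 10], [9, 15, 14, 9], [9, 14, 15, 9], [10, 9, 9, 10]]
Q^5 = [[18, 29, 29, 18], [29, 32, 33, 29], [29, 33, 32, 29], [18, 29, 29, 18]]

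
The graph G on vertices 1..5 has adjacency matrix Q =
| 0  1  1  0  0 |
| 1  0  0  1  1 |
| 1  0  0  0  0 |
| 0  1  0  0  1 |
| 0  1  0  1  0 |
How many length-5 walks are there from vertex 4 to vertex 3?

The number of length-5 walks from vertex 4 to vertex 3 is entry (4,3) of Q⁵, where Q is the adjacency matrix.
Q² = [[2, 0, 0, 1, 1], [0, 3, 1, 1, 1], [0, 1, 1, 0, 0], [1, 1, 0, 2, 1], [1, 1, 0, 1, 2]]
Q³ = [[0, 4, 2, 1, 1], [4, 2, 0, 4, 4], [2, 0, 0, 1, 1], [1, 4, 1, 2, 3], [1, 4, 1, 3, 2]]
Q⁴ = [[6, 2, 0, 5, 5], [2, 12, 4, 6, 6], [0, 4, 2, 1, 1], [5, 6, 1, 7, 6], [5, 6, 1, 6, 7]]
Q⁵ = [[2, 16, 6, 7, 7], [16, 14, 2, 18, 18], [6, 2, 0, 5, 5], [7, 18, 5, 12, 13], [7, 18, 5, 13, 12]]

5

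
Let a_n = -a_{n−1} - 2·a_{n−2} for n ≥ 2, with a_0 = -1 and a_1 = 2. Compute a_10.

-12

With companion matrix Q = [[-1, -2], [1, 0]], [a_n, a_{n−1}]ᵀ = Q·[a_{n−1}, a_{n−2}]ᵀ, so [a_10, a_9]ᵀ = Q^9·[a_1, a_0]ᵀ.
Q^9 = [[11, 34], [-17, -6]], giving [a_10, a_9]ᵀ = [[-12], [-28]].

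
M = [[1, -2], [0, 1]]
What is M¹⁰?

M = I + N where N = [[0, -2], [0, 0]] is strictly upper-triangular, so N² = 0.
(I + N)¹⁰ = I + 10·N = [[1, -20], [0, 1]].

[[1, -20], [0, 1]]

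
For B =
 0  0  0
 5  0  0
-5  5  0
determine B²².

[[0, 0, 0], [0, 0, 0], [0, 0, 0]]

B is strictly triangular, hence nilpotent: B³ = 0, so B²² = 0.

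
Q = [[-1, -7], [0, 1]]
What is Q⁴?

[[1, 0], [0, 1]]

Q² = I (check: tr Q = 0 and det Q = -1), so Q⁴ = I since 4 is even.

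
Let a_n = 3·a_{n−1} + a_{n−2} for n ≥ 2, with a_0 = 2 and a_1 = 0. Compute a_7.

With companion matrix Q = [[3, 1], [1, 0]], [a_n, a_{n−1}]ᵀ = Q·[a_{n−1}, a_{n−2}]ᵀ, so [a_7, a_6]ᵀ = Q⁶·[a_1, a_0]ᵀ.
Q⁶ = [[1189, 360], [360, 109]], giving [a_7, a_6]ᵀ = [[720], [218]].

720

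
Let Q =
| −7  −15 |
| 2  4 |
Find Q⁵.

[[−187, −465], [62, 154]]

tr Q = −3 and det Q = 2, so the characteristic polynomial is λ² − (−3)λ + (2) with roots −2 and −1.
Eigenvectors give P = [[−3, 5], [1, −2]] with P⁻¹ = [[−2, −5], [−1, −3]], and Q = P·diag(−2, −1)·P⁻¹.
Then Q⁵ = P·diag(−32, −1)·P⁻¹ = [[96, −5], [−32, 2]] · [[−2, −5], [−1, −3]] = [[−187, −465], [62, 154]].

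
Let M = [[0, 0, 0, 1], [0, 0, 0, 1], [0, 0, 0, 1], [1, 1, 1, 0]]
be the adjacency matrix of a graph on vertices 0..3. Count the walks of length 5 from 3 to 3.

0

The number of length-5 walks from vertex 3 to vertex 3 is entry (3,3) of M⁵, where M is the adjacency matrix.
M² = [[1, 1, 1, 0], [1, 1, 1, 0], [1, 1, 1, 0], [0, 0, 0, 3]]
M³ = [[0, 0, 0, 3], [0, 0, 0, 3], [0, 0, 0, 3], [3, 3, 3, 0]]
M⁴ = [[3, 3, 3, 0], [3, 3, 3, 0], [3, 3, 3, 0], [0, 0, 0, 9]]
M⁵ = [[0, 0, 0, 9], [0, 0, 0, 9], [0, 0, 0, 9], [9, 9, 9, 0]]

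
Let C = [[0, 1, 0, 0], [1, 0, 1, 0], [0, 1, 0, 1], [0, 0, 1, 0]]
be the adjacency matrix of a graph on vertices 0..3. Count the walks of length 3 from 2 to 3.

2

The number of length-3 walks from vertex 2 to vertex 3 is entry (2,3) of C³, where C is the adjacency matrix.
C² = [[1, 0, 1, 0], [0, 2, 0, 1], [1, 0, 2, 0], [0, 1, 0, 1]]
C³ = [[0, 2, 0, 1], [2, 0, 3, 0], [0, 3, 0, 2], [1, 0, 2, 0]]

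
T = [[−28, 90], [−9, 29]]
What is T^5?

tr T = 1 and det T = −2, so the characteristic polynomial is λ² − (1)λ + (−2) with roots −1 and 2.
Eigenvectors give P = [[−10, 3], [−3, 1]] with P⁻¹ = [[−1, 3], [−3, 10]], and T = P·diag(−1, 2)·P⁻¹.
Then T^5 = P·diag(−1, 32)·P⁻¹ = [[10, 96], [3, 32]] · [[−1, 3], [−3, 10]] = [[−298, 990], [−99, 329]].

[[−298, 990], [−99, 329]]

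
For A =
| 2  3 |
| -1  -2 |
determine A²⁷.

[[2, 3], [-1, -2]]

A² = I (check: tr A = 0 and det A = -1), so A²⁷ = A since 27 is odd.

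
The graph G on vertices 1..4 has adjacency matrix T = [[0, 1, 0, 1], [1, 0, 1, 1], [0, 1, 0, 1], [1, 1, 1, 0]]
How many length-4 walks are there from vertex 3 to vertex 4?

The number of length-4 walks from vertex 3 to vertex 4 is entry (3,4) of T^4, where T is the adjacency matrix.
T^2 = [[2, 1, 2, 1], [1, 3, 1, 2], [2, 1, 2, 1], [1, 2, 1, 3]]
T^3 = [[2, 5, 2, 5], [5, 4, 5, 5], [2, 5, 2, 5], [5, 5, 5, 4]]
T^4 = [[10, 9, 10, 9], [9, 15, 9, 14], [10, 9, 10, 9], [9, 14, 9, 15]]

9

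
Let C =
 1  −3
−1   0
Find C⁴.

C² = [[4, −3], [−1, 3]]
C³ = [[7, −12], [−4, 3]]
C⁴ = [[19, −21], [−7, 12]]

[[19, −21], [−7, 12]]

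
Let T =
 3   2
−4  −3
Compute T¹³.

T² = I (check: tr T = 0 and det T = −1), so T¹³ = T since 13 is odd.

[[3, 2], [−4, −3]]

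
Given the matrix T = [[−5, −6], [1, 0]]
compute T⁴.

tr T = −5 and det T = 6, so the characteristic polynomial is λ² − (−5)λ + (6) with roots −3 and −2.
Eigenvectors give P = [[3, −2], [−1, 1]] with P⁻¹ = [[1, 2], [1, 3]], and T = P·diag(−3, −2)·P⁻¹.
Then T⁴ = P·diag(81, 16)·P⁻¹ = [[243, −32], [−81, 16]] · [[1, 2], [1, 3]] = [[211, 390], [−65, −114]].

[[211, 390], [−65, −114]]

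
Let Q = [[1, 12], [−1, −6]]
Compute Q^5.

tr Q = −5 and det Q = 6, so the characteristic polynomial is λ² − (−5)λ + (6) with roots −3 and −2.
Eigenvectors give P = [[3, 4], [−1, −1]] with P⁻¹ = [[−1, −4], [1, 3]], and Q = P·diag(−3, −2)·P⁻¹.
Then Q^5 = P·diag(−243, −32)·P⁻¹ = [[−729, −128], [243, 32]] · [[−1, −4], [1, 3]] = [[601, 2532], [−211, −876]].

[[601, 2532], [−211, −876]]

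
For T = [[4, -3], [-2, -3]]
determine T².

[[22, -3], [-2, 15]]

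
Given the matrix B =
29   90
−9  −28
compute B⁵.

[[329, 990], [−99, −298]]

tr B = 1 and det B = −2, so the characteristic polynomial is λ² − (1)λ + (−2) with roots −1 and 2.
Eigenvectors give P = [[−3, 10], [1, −3]] with P⁻¹ = [[3, 10], [1, 3]], and B = P·diag(−1, 2)·P⁻¹.
Then B⁵ = P·diag(−1, 32)·P⁻¹ = [[3, 320], [−1, −96]] · [[3, 10], [1, 3]] = [[329, 990], [−99, −298]].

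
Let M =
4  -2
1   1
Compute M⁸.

tr M = 5 and det M = 6, so the characteristic polynomial is λ² − (5)λ + (6) with roots 3 and 2.
Eigenvectors give P = [[2, -1], [1, -1]] with P⁻¹ = [[1, -1], [1, -2]], and M = P·diag(3, 2)·P⁻¹.
Then M⁸ = P·diag(6561, 256)·P⁻¹ = [[13122, -256], [6561, -256]] · [[1, -1], [1, -2]] = [[12866, -12610], [6305, -6049]].

[[12866, -12610], [6305, -6049]]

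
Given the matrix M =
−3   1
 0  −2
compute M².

[[9, −5], [0, 4]]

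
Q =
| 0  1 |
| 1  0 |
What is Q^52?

Q² = I (check: tr Q = 0 and det Q = -1), so Q^52 = I since 52 is even.

[[1, 0], [0, 1]]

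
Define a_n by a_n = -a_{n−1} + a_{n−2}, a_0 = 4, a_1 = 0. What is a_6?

With companion matrix B = [[-1, 1], [1, 0]], [a_n, a_{n−1}]ᵀ = B·[a_{n−1}, a_{n−2}]ᵀ, so [a_6, a_5]ᵀ = B^5·[a_1, a_0]ᵀ.
B^5 = [[-8, 5], [5, -3]], giving [a_6, a_5]ᵀ = [[20], [-12]].

20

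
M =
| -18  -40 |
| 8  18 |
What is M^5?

tr M = 0 and det M = -4, so the characteristic polynomial is λ² − (0)λ + (-4) with roots -2 and 2.
Eigenvectors give P = [[-5, -2], [2, 1]] with P⁻¹ = [[-1, -2], [2, 5]], and M = P·diag(-2, 2)·P⁻¹.
Then M^5 = P·diag(-32, 32)·P⁻¹ = [[160, -64], [-64, 32]] · [[-1, -2], [2, 5]] = [[-288, -640], [128, 288]].

[[-288, -640], [128, 288]]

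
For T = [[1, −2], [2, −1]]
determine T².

[[−3, 0], [0, −3]]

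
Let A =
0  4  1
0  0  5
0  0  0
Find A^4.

[[0, 0, 0], [0, 0, 0], [0, 0, 0]]

A is strictly triangular, hence nilpotent: A^3 = 0, so A^4 = 0.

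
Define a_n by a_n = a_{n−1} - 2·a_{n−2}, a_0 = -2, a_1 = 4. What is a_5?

With companion matrix A = [[1, -2], [1, 0]], [a_n, a_{n−1}]ᵀ = A·[a_{n−1}, a_{n−2}]ᵀ, so [a_5, a_4]ᵀ = A⁴·[a_1, a_0]ᵀ.
A⁴ = [[-1, 6], [-3, 2]], giving [a_5, a_4]ᵀ = [[-16], [-16]].

-16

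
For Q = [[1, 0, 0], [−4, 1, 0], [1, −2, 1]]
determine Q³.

[[1, 0, 0], [−12, 1, 0], [27, −6, 1]]

Q = I + N where N = [[0, 0, 0], [−4, 0, 0], [1, −2, 0]] is strictly lower-triangular, so N³ = 0.
(I + N)³ = I + 3·N + 3·N² = [[1, 0, 0], [−12, 1, 0], [27, −6, 1]].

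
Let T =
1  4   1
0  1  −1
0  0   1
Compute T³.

T = I + N where N = [[0, 4, 1], [0, 0, −1], [0, 0, 0]] is strictly upper-triangular, so N³ = 0.
(I + N)³ = I + 3·N + 3·N² = [[1, 12, −9], [0, 1, −3], [0, 0, 1]].

[[1, 12, −9], [0, 1, −3], [0, 0, 1]]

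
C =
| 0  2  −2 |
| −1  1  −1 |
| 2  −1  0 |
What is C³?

[[−8, −6, 8], [2, −7, 6], [−9, 8, −5]]

C² = [[−6, 4, −2], [−3, 0, 1], [1, 3, −3]]
C³ = [[−8, −6, 8], [2, −7, 6], [−9, 8, −5]]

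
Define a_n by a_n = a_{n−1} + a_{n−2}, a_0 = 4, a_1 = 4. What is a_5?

32

With companion matrix T = [[1, 1], [1, 0]], [a_n, a_{n−1}]ᵀ = T·[a_{n−1}, a_{n−2}]ᵀ, so [a_5, a_4]ᵀ = T⁴·[a_1, a_0]ᵀ.
T⁴ = [[5, 3], [3, 2]], giving [a_5, a_4]ᵀ = [[32], [20]].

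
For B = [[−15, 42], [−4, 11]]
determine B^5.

tr B = −4 and det B = 3, so the characteristic polynomial is λ² − (−4)λ + (3) with roots −1 and −3.
Eigenvectors give P = [[3, 7], [1, 2]] with P⁻¹ = [[−2, 7], [1, −3]], and B = P·diag(−1, −3)·P⁻¹.
Then B^5 = P·diag(−1, −243)·P⁻¹ = [[−3, −1701], [−1, −486]] · [[−2, 7], [1, −3]] = [[−1695, 5082], [−484, 1451]].

[[−1695, 5082], [−484, 1451]]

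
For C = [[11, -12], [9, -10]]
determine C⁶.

[[253, -252], [189, -188]]

tr C = 1 and det C = -2, so the characteristic polynomial is λ² − (1)λ + (-2) with roots 2 and -1.
Eigenvectors give P = [[-4, 1], [-3, 1]] with P⁻¹ = [[-1, 1], [-3, 4]], and C = P·diag(2, -1)·P⁻¹.
Then C⁶ = P·diag(64, 1)·P⁻¹ = [[-256, 1], [-192, 1]] · [[-1, 1], [-3, 4]] = [[253, -252], [189, -188]].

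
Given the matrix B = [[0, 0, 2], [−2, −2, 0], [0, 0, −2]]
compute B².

[[0, 0, −4], [4, 4, −4], [0, 0, 4]]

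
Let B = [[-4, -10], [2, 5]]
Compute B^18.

B² = B (a projection; rank 1, trace 1), so B^18 = B.

[[-4, -10], [2, 5]]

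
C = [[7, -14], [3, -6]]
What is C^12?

[[7, -14], [3, -6]]

C² = C (a projection; rank 1, trace 1), so C^12 = C.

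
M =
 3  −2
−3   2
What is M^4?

M^2 = [[15, −10], [−15, 10]]
M^3 = [[75, −50], [−75, 50]]
M^4 = [[375, −250], [−375, 250]]

[[375, −250], [−375, 250]]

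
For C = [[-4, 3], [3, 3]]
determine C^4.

C^2 = [[25, -3], [-3, 18]]
C^3 = [[-109, 66], [66, 45]]
C^4 = [[634, -129], [-129, 333]]

[[634, -129], [-129, 333]]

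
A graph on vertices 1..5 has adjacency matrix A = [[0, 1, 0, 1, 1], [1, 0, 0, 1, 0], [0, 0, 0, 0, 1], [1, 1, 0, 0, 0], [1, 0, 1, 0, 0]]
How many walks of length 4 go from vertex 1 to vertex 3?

4

The number of length-4 walks from vertex 1 to vertex 3 is entry (1,3) of A⁴, where A is the adjacency matrix.
A² = [[3, 1, 1, 1, 0], [1, 2, 0, 1, 1], [1, 0, 1, 0, 0], [1, 1, 0, 2, 1], [0, 1, 0, 1, 2]]
A³ = [[2, 4, 0, 4, 4], [4, 2, 1, 3, 1], [0, 1, 0, 1, 2], [4, 3, 1, 2, 1], [4, 1, 2, 1, 0]]
A⁴ = [[12, 6, 4, 6, 2], [6, 7, 1, 6, 5], [4, 1, 2, 1, 0], [6, 6, 1, 7, 5], [2, 5, 0, 5, 6]]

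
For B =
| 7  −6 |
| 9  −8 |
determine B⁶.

tr B = −1 and det B = −2, so the characteristic polynomial is λ² − (−1)λ + (−2) with roots −2 and 1.
Eigenvectors give P = [[−2, 1], [−3, 1]] with P⁻¹ = [[1, −1], [3, −2]], and B = P·diag(−2, 1)·P⁻¹.
Then B⁶ = P·diag(64, 1)·P⁻¹ = [[−128, 1], [−192, 1]] · [[1, −1], [3, −2]] = [[−125, 126], [−189, 190]].

[[−125, 126], [−189, 190]]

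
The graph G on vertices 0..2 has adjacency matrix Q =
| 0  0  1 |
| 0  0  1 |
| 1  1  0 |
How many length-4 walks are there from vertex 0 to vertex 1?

2

The number of length-4 walks from vertex 0 to vertex 1 is entry (0,1) of Q⁴, where Q is the adjacency matrix.
Q² = [[1, 1, 0], [1, 1, 0], [0, 0, 2]]
Q³ = [[0, 0, 2], [0, 0, 2], [2, 2, 0]]
Q⁴ = [[2, 2, 0], [2, 2, 0], [0, 0, 4]]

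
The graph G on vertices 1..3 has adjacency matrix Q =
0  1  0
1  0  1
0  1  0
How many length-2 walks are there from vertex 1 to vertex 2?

0

The number of length-2 walks from vertex 1 to vertex 2 is entry (1,2) of Q², where Q is the adjacency matrix.
Q² = [[1, 0, 1], [0, 2, 0], [1, 0, 1]]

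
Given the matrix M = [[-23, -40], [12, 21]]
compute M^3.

tr M = -2 and det M = -3, so the characteristic polynomial is λ² − (-2)λ + (-3) with roots -3 and 1.
Eigenvectors give P = [[-2, -5], [1, 3]] with P⁻¹ = [[-3, -5], [1, 2]], and M = P·diag(-3, 1)·P⁻¹.
Then M^3 = P·diag(-27, 1)·P⁻¹ = [[54, -5], [-27, 3]] · [[-3, -5], [1, 2]] = [[-167, -280], [84, 141]].

[[-167, -280], [84, 141]]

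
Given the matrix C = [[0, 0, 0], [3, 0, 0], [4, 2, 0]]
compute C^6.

[[0, 0, 0], [0, 0, 0], [0, 0, 0]]

C is strictly triangular, hence nilpotent: C^3 = 0, so C^6 = 0.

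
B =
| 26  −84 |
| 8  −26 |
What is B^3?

[[104, −336], [32, −104]]

tr B = 0 and det B = −4, so the characteristic polynomial is λ² − (0)λ + (−4) with roots −2 and 2.
Eigenvectors give P = [[3, 7], [1, 2]] with P⁻¹ = [[−2, 7], [1, −3]], and B = P·diag(−2, 2)·P⁻¹.
Then B^3 = P·diag(−8, 8)·P⁻¹ = [[−24, 56], [−8, 16]] · [[−2, 7], [1, −3]] = [[104, −336], [32, −104]].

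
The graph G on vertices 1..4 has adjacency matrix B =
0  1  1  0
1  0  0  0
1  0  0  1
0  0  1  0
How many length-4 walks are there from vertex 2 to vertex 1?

0

The number of length-4 walks from vertex 2 to vertex 1 is entry (2,1) of B⁴, where B is the adjacency matrix.
B² = [[2, 0, 0, 1], [0, 1, 1, 0], [0, 1, 2, 0], [1, 0, 0, 1]]
B³ = [[0, 2, 3, 0], [2, 0, 0, 1], [3, 0, 0, 2], [0, 1, 2, 0]]
B⁴ = [[5, 0, 0, 3], [0, 2, 3, 0], [0, 3, 5, 0], [3, 0, 0, 2]]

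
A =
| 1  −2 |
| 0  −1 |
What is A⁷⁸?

A² = I (check: tr A = 0 and det A = −1), so A⁷⁸ = I since 78 is even.

[[1, 0], [0, 1]]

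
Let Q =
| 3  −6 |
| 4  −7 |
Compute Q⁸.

tr Q = −4 and det Q = 3, so the characteristic polynomial is λ² − (−4)λ + (3) with roots −3 and −1.
Eigenvectors give P = [[1, 3], [1, 2]] with P⁻¹ = [[−2, 3], [1, −1]], and Q = P·diag(−3, −1)·P⁻¹.
Then Q⁸ = P·diag(6561, 1)·P⁻¹ = [[6561, 3], [6561, 2]] · [[−2, 3], [1, −1]] = [[−13119, 19680], [−13120, 19681]].

[[−13119, 19680], [−13120, 19681]]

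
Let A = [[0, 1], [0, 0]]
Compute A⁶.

A is strictly triangular, hence nilpotent: A² = 0, so A⁶ = 0.

[[0, 0], [0, 0]]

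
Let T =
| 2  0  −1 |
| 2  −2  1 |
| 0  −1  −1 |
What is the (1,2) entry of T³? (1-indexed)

T² = [[4, 1, −1], [0, 3, −5], [−2, 3, 0]]
T³ = [[10, −1, −2], [6, −1, 8], [2, −6, 5]]

−1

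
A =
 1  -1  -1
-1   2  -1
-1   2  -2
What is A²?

[[3, -5, 2], [-2, 3, 1], [-1, 1, 3]]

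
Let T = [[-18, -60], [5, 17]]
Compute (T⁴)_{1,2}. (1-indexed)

780

tr T = -1 and det T = -6, so the characteristic polynomial is λ² − (-1)λ + (-6) with roots 2 and -3.
Eigenvectors give P = [[-3, -4], [1, 1]] with P⁻¹ = [[1, 4], [-1, -3]], and T = P·diag(2, -3)·P⁻¹.
Then T⁴ = P·diag(16, 81)·P⁻¹ = [[-48, -324], [16, 81]] · [[1, 4], [-1, -3]] = [[276, 780], [-65, -179]].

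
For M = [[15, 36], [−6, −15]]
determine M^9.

[[98415, 236196], [−39366, −98415]]

tr M = 0 and det M = −9, so the characteristic polynomial is λ² − (0)λ + (−9) with roots 3 and −3.
Eigenvectors give P = [[3, −2], [−1, 1]] with P⁻¹ = [[1, 2], [1, 3]], and M = P·diag(3, −3)·P⁻¹.
Then M^9 = P·diag(19683, −19683)·P⁻¹ = [[59049, 39366], [−19683, −19683]] · [[1, 2], [1, 3]] = [[98415, 236196], [−39366, −98415]].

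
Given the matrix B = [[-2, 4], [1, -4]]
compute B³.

[[-40, 128], [32, -104]]

B² = [[8, -24], [-6, 20]]
B³ = [[-40, 128], [32, -104]]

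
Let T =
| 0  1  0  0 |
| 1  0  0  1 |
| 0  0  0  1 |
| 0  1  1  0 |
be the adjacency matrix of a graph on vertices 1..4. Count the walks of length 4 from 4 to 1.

3

The number of length-4 walks from vertex 4 to vertex 1 is entry (4,1) of T⁴, where T is the adjacency matrix.
T² = [[1, 0, 0, 1], [0, 2, 1, 0], [0, 1, 1, 0], [1, 0, 0, 2]]
T³ = [[0, 2, 1, 0], [2, 0, 0, 3], [1, 0, 0, 2], [0, 3, 2, 0]]
T⁴ = [[2, 0, 0, 3], [0, 5, 3, 0], [0, 3, 2, 0], [3, 0, 0, 5]]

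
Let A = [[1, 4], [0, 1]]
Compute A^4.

A = I + N where N = [[0, 4], [0, 0]] is strictly upper-triangular, so N^2 = 0.
(I + N)^4 = I + 4·N = [[1, 16], [0, 1]].

[[1, 16], [0, 1]]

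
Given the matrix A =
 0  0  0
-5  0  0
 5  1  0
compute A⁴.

A is strictly triangular, hence nilpotent: A³ = 0, so A⁴ = 0.

[[0, 0, 0], [0, 0, 0], [0, 0, 0]]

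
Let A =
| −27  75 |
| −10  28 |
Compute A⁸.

[[−31269, 94575], [−12610, 38086]]

tr A = 1 and det A = −6, so the characteristic polynomial is λ² − (1)λ + (−6) with roots 3 and −2.
Eigenvectors give P = [[5, −3], [2, −1]] with P⁻¹ = [[−1, 3], [−2, 5]], and A = P·diag(3, −2)·P⁻¹.
Then A⁸ = P·diag(6561, 256)·P⁻¹ = [[32805, −768], [13122, −256]] · [[−1, 3], [−2, 5]] = [[−31269, 94575], [−12610, 38086]].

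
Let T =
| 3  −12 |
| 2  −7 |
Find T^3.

tr T = −4 and det T = 3, so the characteristic polynomial is λ² − (−4)λ + (3) with roots −1 and −3.
Eigenvectors give P = [[3, −2], [1, −1]] with P⁻¹ = [[1, −2], [1, −3]], and T = P·diag(−1, −3)·P⁻¹.
Then T^3 = P·diag(−1, −27)·P⁻¹ = [[−3, 54], [−1, 27]] · [[1, −2], [1, −3]] = [[51, −156], [26, −79]].

[[51, −156], [26, −79]]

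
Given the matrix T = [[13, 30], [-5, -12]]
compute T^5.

tr T = 1 and det T = -6, so the characteristic polynomial is λ² − (1)λ + (-6) with roots 3 and -2.
Eigenvectors give P = [[3, -2], [-1, 1]] with P⁻¹ = [[1, 2], [1, 3]], and T = P·diag(3, -2)·P⁻¹.
Then T^5 = P·diag(243, -32)·P⁻¹ = [[729, 64], [-243, -32]] · [[1, 2], [1, 3]] = [[793, 1650], [-275, -582]].

[[793, 1650], [-275, -582]]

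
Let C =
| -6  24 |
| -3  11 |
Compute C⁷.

[[-16344, 49416], [-6177, 18659]]

tr C = 5 and det C = 6, so the characteristic polynomial is λ² − (5)λ + (6) with roots 3 and 2.
Eigenvectors give P = [[8, 3], [3, 1]] with P⁻¹ = [[-1, 3], [3, -8]], and C = P·diag(3, 2)·P⁻¹.
Then C⁷ = P·diag(2187, 128)·P⁻¹ = [[17496, 384], [6561, 128]] · [[-1, 3], [3, -8]] = [[-16344, 49416], [-6177, 18659]].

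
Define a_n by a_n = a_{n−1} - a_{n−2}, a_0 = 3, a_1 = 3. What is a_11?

With companion matrix Q = [[1, -1], [1, 0]], [a_n, a_{n−1}]ᵀ = Q·[a_{n−1}, a_{n−2}]ᵀ, so [a_11, a_10]ᵀ = Q¹⁰·[a_1, a_0]ᵀ.
Q¹⁰ = [[-1, 1], [-1, 0]], giving [a_11, a_10]ᵀ = [[0], [-3]].

0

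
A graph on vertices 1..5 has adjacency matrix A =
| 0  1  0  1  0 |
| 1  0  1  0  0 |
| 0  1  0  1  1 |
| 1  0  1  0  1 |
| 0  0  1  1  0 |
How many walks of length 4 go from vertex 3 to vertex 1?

11

The number of length-4 walks from vertex 3 to vertex 1 is entry (3,1) of A^4, where A is the adjacency matrix.
A^2 = [[2, 0, 2, 0, 1], [0, 2, 0, 2, 1], [2, 0, 3, 1, 1], [0, 2, 1, 3, 1], [1, 1, 1, 1, 2]]
A^3 = [[0, 4, 1, 5, 2], [4, 0, 5, 1, 2], [1, 5, 2, 6, 4], [5, 1, 6, 2, 4], [2, 2, 4, 4, 2]]
A^4 = [[9, 1, 11, 3, 6], [1, 9, 3, 11, 6], [11, 3, 15, 7, 8], [3, 11, 7, 15, 8], [6, 6, 8, 8, 8]]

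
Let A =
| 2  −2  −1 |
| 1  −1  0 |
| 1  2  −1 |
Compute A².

[[1, −4, −1], [1, −1, −1], [3, −6, 0]]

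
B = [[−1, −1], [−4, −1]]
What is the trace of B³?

−26

B² = [[5, 2], [8, 5]]
B³ = [[−13, −7], [−28, −13]]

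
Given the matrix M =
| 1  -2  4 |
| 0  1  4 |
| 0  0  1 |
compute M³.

[[1, -6, -12], [0, 1, 12], [0, 0, 1]]

M = I + N where N = [[0, -2, 4], [0, 0, 4], [0, 0, 0]] is strictly upper-triangular, so N³ = 0.
(I + N)³ = I + 3·N + 3·N² = [[1, -6, -12], [0, 1, 12], [0, 0, 1]].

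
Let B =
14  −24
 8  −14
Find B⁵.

[[224, −384], [128, −224]]

tr B = 0 and det B = −4, so the characteristic polynomial is λ² − (0)λ + (−4) with roots 2 and −2.
Eigenvectors give P = [[2, −3], [1, −2]] with P⁻¹ = [[2, −3], [1, −2]], and B = P·diag(2, −2)·P⁻¹.
Then B⁵ = P·diag(32, −32)·P⁻¹ = [[64, 96], [32, 64]] · [[2, −3], [1, −2]] = [[224, −384], [128, −224]].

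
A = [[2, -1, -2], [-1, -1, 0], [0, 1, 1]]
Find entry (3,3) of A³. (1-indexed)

3

A² = [[5, -3, -6], [-1, 2, 2], [-1, 0, 1]]
A³ = [[13, -8, -16], [-4, 1, 4], [-2, 2, 3]]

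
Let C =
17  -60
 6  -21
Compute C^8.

tr C = -4 and det C = 3, so the characteristic polynomial is λ² − (-4)λ + (3) with roots -1 and -3.
Eigenvectors give P = [[10, 3], [3, 1]] with P⁻¹ = [[1, -3], [-3, 10]], and C = P·diag(-1, -3)·P⁻¹.
Then C^8 = P·diag(1, 6561)·P⁻¹ = [[10, 19683], [3, 6561]] · [[1, -3], [-3, 10]] = [[-59039, 196800], [-19680, 65601]].

[[-59039, 196800], [-19680, 65601]]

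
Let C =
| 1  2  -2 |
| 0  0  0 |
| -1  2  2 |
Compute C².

[[3, -2, -6], [0, 0, 0], [-3, 2, 6]]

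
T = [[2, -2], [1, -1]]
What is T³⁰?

T² = T (a projection; rank 1, trace 1), so T³⁰ = T.

[[2, -2], [1, -1]]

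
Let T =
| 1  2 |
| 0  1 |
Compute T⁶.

[[1, 12], [0, 1]]

T = I + N where N = [[0, 2], [0, 0]] is strictly upper-triangular, so N² = 0.
(I + N)⁶ = I + 6·N = [[1, 12], [0, 1]].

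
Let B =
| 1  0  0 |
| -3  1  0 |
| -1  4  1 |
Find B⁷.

[[1, 0, 0], [-21, 1, 0], [-259, 28, 1]]

B = I + N where N = [[0, 0, 0], [-3, 0, 0], [-1, 4, 0]] is strictly lower-triangular, so N³ = 0.
(I + N)⁷ = I + 7·N + 21·N² = [[1, 0, 0], [-21, 1, 0], [-259, 28, 1]].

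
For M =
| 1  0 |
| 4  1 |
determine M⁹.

[[1, 0], [36, 1]]

M = I + N where N = [[0, 0], [4, 0]] is strictly lower-triangular, so N² = 0.
(I + N)⁹ = I + 9·N = [[1, 0], [36, 1]].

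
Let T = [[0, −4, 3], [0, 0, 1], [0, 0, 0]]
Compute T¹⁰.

T is strictly triangular, hence nilpotent: T³ = 0, so T¹⁰ = 0.

[[0, 0, 0], [0, 0, 0], [0, 0, 0]]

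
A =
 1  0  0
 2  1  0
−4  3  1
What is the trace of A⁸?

3

A = I + N where N = [[0, 0, 0], [2, 0, 0], [−4, 3, 0]] is strictly lower-triangular, so N³ = 0.
(I + N)⁸ = I + 8·N + 28·N² = [[1, 0, 0], [16, 1, 0], [136, 24, 1]].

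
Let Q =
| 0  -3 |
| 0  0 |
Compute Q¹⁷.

Q is strictly triangular, hence nilpotent: Q² = 0, so Q¹⁷ = 0.

[[0, 0], [0, 0]]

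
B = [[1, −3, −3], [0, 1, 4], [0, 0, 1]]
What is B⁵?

[[1, −15, −135], [0, 1, 20], [0, 0, 1]]

B = I + N where N = [[0, −3, −3], [0, 0, 4], [0, 0, 0]] is strictly upper-triangular, so N³ = 0.
(I + N)⁵ = I + 5·N + 10·N² = [[1, −15, −135], [0, 1, 20], [0, 0, 1]].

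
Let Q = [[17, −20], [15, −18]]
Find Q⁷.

[[7073, −9260], [6945, −9132]]

tr Q = −1 and det Q = −6, so the characteristic polynomial is λ² − (−1)λ + (−6) with roots −3 and 2.
Eigenvectors give P = [[1, 4], [1, 3]] with P⁻¹ = [[−3, 4], [1, −1]], and Q = P·diag(−3, 2)·P⁻¹.
Then Q⁷ = P·diag(−2187, 128)·P⁻¹ = [[−2187, 512], [−2187, 384]] · [[−3, 4], [1, −1]] = [[7073, −9260], [6945, −9132]].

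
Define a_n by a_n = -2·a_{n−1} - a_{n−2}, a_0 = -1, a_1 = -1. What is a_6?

11

With companion matrix T = [[-2, -1], [1, 0]], [a_n, a_{n−1}]ᵀ = T·[a_{n−1}, a_{n−2}]ᵀ, so [a_6, a_5]ᵀ = T⁵·[a_1, a_0]ᵀ.
T⁵ = [[-6, -5], [5, 4]], giving [a_6, a_5]ᵀ = [[11], [-9]].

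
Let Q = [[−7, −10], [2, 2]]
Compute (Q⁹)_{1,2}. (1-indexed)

−191710

tr Q = −5 and det Q = 6, so the characteristic polynomial is λ² − (−5)λ + (6) with roots −2 and −3.
Eigenvectors give P = [[2, −5], [−1, 2]] with P⁻¹ = [[−2, −5], [−1, −2]], and Q = P·diag(−2, −3)·P⁻¹.
Then Q⁹ = P·diag(−512, −19683)·P⁻¹ = [[−1024, 98415], [512, −39366]] · [[−2, −5], [−1, −2]] = [[−96367, −191710], [38342, 76172]].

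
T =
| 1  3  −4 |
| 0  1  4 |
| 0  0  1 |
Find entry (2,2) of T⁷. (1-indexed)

T = I + N where N = [[0, 3, −4], [0, 0, 4], [0, 0, 0]] is strictly upper-triangular, so N³ = 0.
(I + N)⁷ = I + 7·N + 21·N² = [[1, 21, 224], [0, 1, 28], [0, 0, 1]].

1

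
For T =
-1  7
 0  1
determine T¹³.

[[-1, 7], [0, 1]]

T² = I (check: tr T = 0 and det T = -1), so T¹³ = T since 13 is odd.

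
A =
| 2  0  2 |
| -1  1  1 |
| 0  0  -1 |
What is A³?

A² = [[4, 0, 2], [-3, 1, -2], [0, 0, 1]]
A³ = [[8, 0, 6], [-7, 1, -3], [0, 0, -1]]

[[8, 0, 6], [-7, 1, -3], [0, 0, -1]]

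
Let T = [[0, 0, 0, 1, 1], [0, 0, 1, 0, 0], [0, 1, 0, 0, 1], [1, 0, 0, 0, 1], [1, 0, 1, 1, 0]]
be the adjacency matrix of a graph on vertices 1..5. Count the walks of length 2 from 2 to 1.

The number of length-2 walks from vertex 2 to vertex 1 is entry (2,1) of T², where T is the adjacency matrix.
T² = [[2, 0, 1, 1, 1], [0, 1, 0, 0, 1], [1, 0, 2, 1, 0], [1, 0, 1, 2, 1], [1, 1, 0, 1, 3]]

0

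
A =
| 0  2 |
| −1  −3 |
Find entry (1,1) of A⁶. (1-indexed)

tr A = −3 and det A = 2, so the characteristic polynomial is λ² − (−3)λ + (2) with roots −2 and −1.
Eigenvectors give P = [[1, −2], [−1, 1]] with P⁻¹ = [[−1, −2], [−1, −1]], and A = P·diag(−2, −1)·P⁻¹.
Then A⁶ = P·diag(64, 1)·P⁻¹ = [[64, −2], [−64, 1]] · [[−1, −2], [−1, −1]] = [[−62, −126], [63, 127]].

−62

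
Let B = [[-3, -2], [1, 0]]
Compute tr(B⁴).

tr B = -3 and det B = 2, so the characteristic polynomial is λ² − (-3)λ + (2) with roots -1 and -2.
Eigenvectors give P = [[1, -2], [-1, 1]] with P⁻¹ = [[-1, -2], [-1, -1]], and B = P·diag(-1, -2)·P⁻¹.
Then B⁴ = P·diag(1, 16)·P⁻¹ = [[1, -32], [-1, 16]] · [[-1, -2], [-1, -1]] = [[31, 30], [-15, -14]].

17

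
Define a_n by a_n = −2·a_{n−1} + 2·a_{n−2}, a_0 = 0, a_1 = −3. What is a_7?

With companion matrix M = [[−2, 2], [1, 0]], [a_n, a_{n−1}]ᵀ = M·[a_{n−1}, a_{n−2}]ᵀ, so [a_7, a_6]ᵀ = M^6·[a_1, a_0]ᵀ.
M^6 = [[328, −240], [−120, 88]], giving [a_7, a_6]ᵀ = [[−984], [360]].

−984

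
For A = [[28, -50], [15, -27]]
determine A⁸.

[[38086, -63050], [18915, -31269]]

tr A = 1 and det A = -6, so the characteristic polynomial is λ² − (1)λ + (-6) with roots -2 and 3.
Eigenvectors give P = [[-5, 2], [-3, 1]] with P⁻¹ = [[1, -2], [3, -5]], and A = P·diag(-2, 3)·P⁻¹.
Then A⁸ = P·diag(256, 6561)·P⁻¹ = [[-1280, 13122], [-768, 6561]] · [[1, -2], [3, -5]] = [[38086, -63050], [18915, -31269]].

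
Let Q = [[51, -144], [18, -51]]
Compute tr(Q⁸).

tr Q = 0 and det Q = -9, so the characteristic polynomial is λ² − (0)λ + (-9) with roots 3 and -3.
Eigenvectors give P = [[3, -8], [1, -3]] with P⁻¹ = [[3, -8], [1, -3]], and Q = P·diag(3, -3)·P⁻¹.
Then Q⁸ = P·diag(6561, 6561)·P⁻¹ = [[19683, -52488], [6561, -19683]] · [[3, -8], [1, -3]] = [[6561, 0], [0, 6561]].

13122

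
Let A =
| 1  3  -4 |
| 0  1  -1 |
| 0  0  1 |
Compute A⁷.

[[1, 21, -91], [0, 1, -7], [0, 0, 1]]

A = I + N where N = [[0, 3, -4], [0, 0, -1], [0, 0, 0]] is strictly upper-triangular, so N³ = 0.
(I + N)⁷ = I + 7·N + 21·N² = [[1, 21, -91], [0, 1, -7], [0, 0, 1]].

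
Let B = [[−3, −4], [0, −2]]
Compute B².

[[9, 20], [0, 4]]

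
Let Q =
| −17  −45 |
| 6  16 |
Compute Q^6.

tr Q = −1 and det Q = −2, so the characteristic polynomial is λ² − (−1)λ + (−2) with roots 1 and −2.
Eigenvectors give P = [[−5, −3], [2, 1]] with P⁻¹ = [[1, 3], [−2, −5]], and Q = P·diag(1, −2)·P⁻¹.
Then Q^6 = P·diag(1, 64)·P⁻¹ = [[−5, −192], [2, 64]] · [[1, 3], [−2, −5]] = [[379, 945], [−126, −314]].

[[379, 945], [−126, −314]]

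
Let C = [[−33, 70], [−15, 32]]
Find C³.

[[−237, 490], [−105, 218]]

tr C = −1 and det C = −6, so the characteristic polynomial is λ² − (−1)λ + (−6) with roots −3 and 2.
Eigenvectors give P = [[7, 2], [3, 1]] with P⁻¹ = [[1, −2], [−3, 7]], and C = P·diag(−3, 2)·P⁻¹.
Then C³ = P·diag(−27, 8)·P⁻¹ = [[−189, 16], [−81, 8]] · [[1, −2], [−3, 7]] = [[−237, 490], [−105, 218]].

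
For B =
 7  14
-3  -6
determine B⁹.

[[7, 14], [-3, -6]]

B² = B (a projection; rank 1, trace 1), so B⁹ = B.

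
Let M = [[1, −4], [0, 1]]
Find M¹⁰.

M = I + N where N = [[0, −4], [0, 0]] is strictly upper-triangular, so N² = 0.
(I + N)¹⁰ = I + 10·N = [[1, −40], [0, 1]].

[[1, −40], [0, 1]]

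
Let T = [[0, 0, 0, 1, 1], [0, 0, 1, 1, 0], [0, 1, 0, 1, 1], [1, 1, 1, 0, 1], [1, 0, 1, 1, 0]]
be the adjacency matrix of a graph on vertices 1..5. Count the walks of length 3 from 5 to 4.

The number of length-3 walks from vertex 5 to vertex 4 is entry (5,4) of T³, where T is the adjacency matrix.
T² = [[2, 1, 2, 1, 1], [1, 2, 1, 1, 2], [2, 1, 3, 2, 1], [1, 1, 2, 4, 2], [1, 2, 1, 2, 3]]
T³ = [[2, 3, 3, 6, 5], [3, 2, 5, 6, 3], [3, 5, 4, 7, 7], [6, 6, 7, 6, 7], [5, 3, 7, 7, 4]]

7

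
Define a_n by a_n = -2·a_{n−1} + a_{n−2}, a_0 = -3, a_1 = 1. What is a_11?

12875

With companion matrix B = [[-2, 1], [1, 0]], [a_n, a_{n−1}]ᵀ = B·[a_{n−1}, a_{n−2}]ᵀ, so [a_11, a_10]ᵀ = B¹⁰·[a_1, a_0]ᵀ.
B¹⁰ = [[5741, -2378], [-2378, 985]], giving [a_11, a_10]ᵀ = [[12875], [-5333]].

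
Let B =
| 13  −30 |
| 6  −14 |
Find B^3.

[[37, −90], [18, −44]]

tr B = −1 and det B = −2, so the characteristic polynomial is λ² − (−1)λ + (−2) with roots −2 and 1.
Eigenvectors give P = [[2, 5], [1, 2]] with P⁻¹ = [[−2, 5], [1, −2]], and B = P·diag(−2, 1)·P⁻¹.
Then B^3 = P·diag(−8, 1)·P⁻¹ = [[−16, 5], [−8, 2]] · [[−2, 5], [1, −2]] = [[37, −90], [18, −44]].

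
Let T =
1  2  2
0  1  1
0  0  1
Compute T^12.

[[1, 24, 156], [0, 1, 12], [0, 0, 1]]

T = I + N where N = [[0, 2, 2], [0, 0, 1], [0, 0, 0]] is strictly upper-triangular, so N^3 = 0.
(I + N)^12 = I + 12·N + 66·N^2 = [[1, 24, 156], [0, 1, 12], [0, 0, 1]].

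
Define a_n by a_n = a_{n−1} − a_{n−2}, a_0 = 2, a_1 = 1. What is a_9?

−2

With companion matrix M = [[1, −1], [1, 0]], [a_n, a_{n−1}]ᵀ = M·[a_{n−1}, a_{n−2}]ᵀ, so [a_9, a_8]ᵀ = M^8·[a_1, a_0]ᵀ.
M^8 = [[0, −1], [1, −1]], giving [a_9, a_8]ᵀ = [[−2], [−1]].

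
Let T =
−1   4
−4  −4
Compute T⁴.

[[−175, 300], [−300, −400]]

T² = [[−15, −20], [20, 0]]
T³ = [[95, 20], [−20, 80]]
T⁴ = [[−175, 300], [−300, −400]]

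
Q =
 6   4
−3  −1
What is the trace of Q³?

tr Q = 5 and det Q = 6, so the characteristic polynomial is λ² − (5)λ + (6) with roots 3 and 2.
Eigenvectors give P = [[4, −1], [−3, 1]] with P⁻¹ = [[1, 1], [3, 4]], and Q = P·diag(3, 2)·P⁻¹.
Then Q³ = P·diag(27, 8)·P⁻¹ = [[108, −8], [−81, 8]] · [[1, 1], [3, 4]] = [[84, 76], [−57, −49]].

35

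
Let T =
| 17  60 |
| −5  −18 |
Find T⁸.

[[−18659, −75660], [6305, 25476]]

tr T = −1 and det T = −6, so the characteristic polynomial is λ² − (−1)λ + (−6) with roots 2 and −3.
Eigenvectors give P = [[4, −3], [−1, 1]] with P⁻¹ = [[1, 3], [1, 4]], and T = P·diag(2, −3)·P⁻¹.
Then T⁸ = P·diag(256, 6561)·P⁻¹ = [[1024, −19683], [−256, 6561]] · [[1, 3], [1, 4]] = [[−18659, −75660], [6305, 25476]].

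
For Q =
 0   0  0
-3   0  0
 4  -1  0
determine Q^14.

[[0, 0, 0], [0, 0, 0], [0, 0, 0]]

Q is strictly triangular, hence nilpotent: Q^3 = 0, so Q^14 = 0.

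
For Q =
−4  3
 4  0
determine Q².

[[28, −12], [−16, 12]]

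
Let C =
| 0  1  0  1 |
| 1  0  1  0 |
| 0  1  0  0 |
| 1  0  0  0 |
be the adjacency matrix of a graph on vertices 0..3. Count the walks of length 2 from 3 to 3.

1

The number of length-2 walks from vertex 3 to vertex 3 is entry (3,3) of C^2, where C is the adjacency matrix.
C^2 = [[2, 0, 1, 0], [0, 2, 0, 1], [1, 0, 1, 0], [0, 1, 0, 1]]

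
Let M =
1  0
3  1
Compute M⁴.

M = I + N where N = [[0, 0], [3, 0]] is strictly lower-triangular, so N² = 0.
(I + N)⁴ = I + 4·N = [[1, 0], [12, 1]].

[[1, 0], [12, 1]]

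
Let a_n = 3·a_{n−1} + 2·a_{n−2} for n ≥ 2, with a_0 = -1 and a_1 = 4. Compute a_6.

1702

With companion matrix Q = [[3, 2], [1, 0]], [a_n, a_{n−1}]ᵀ = Q·[a_{n−1}, a_{n−2}]ᵀ, so [a_6, a_5]ᵀ = Q⁵·[a_1, a_0]ᵀ.
Q⁵ = [[495, 278], [139, 78]], giving [a_6, a_5]ᵀ = [[1702], [478]].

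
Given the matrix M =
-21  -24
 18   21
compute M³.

[[-189, -216], [162, 189]]

tr M = 0 and det M = -9, so the characteristic polynomial is λ² − (0)λ + (-9) with roots -3 and 3.
Eigenvectors give P = [[4, -1], [-3, 1]] with P⁻¹ = [[1, 1], [3, 4]], and M = P·diag(-3, 3)·P⁻¹.
Then M³ = P·diag(-27, 27)·P⁻¹ = [[-108, -27], [81, 27]] · [[1, 1], [3, 4]] = [[-189, -216], [162, 189]].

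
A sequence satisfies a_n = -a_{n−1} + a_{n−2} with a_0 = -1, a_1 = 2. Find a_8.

With companion matrix Q = [[-1, 1], [1, 0]], [a_n, a_{n−1}]ᵀ = Q·[a_{n−1}, a_{n−2}]ᵀ, so [a_8, a_7]ᵀ = Q⁷·[a_1, a_0]ᵀ.
Q⁷ = [[-21, 13], [13, -8]], giving [a_8, a_7]ᵀ = [[-55], [34]].

-55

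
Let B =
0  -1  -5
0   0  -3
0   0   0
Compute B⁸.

[[0, 0, 0], [0, 0, 0], [0, 0, 0]]

B is strictly triangular, hence nilpotent: B³ = 0, so B⁸ = 0.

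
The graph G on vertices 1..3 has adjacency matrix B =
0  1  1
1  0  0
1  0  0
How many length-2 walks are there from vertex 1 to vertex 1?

The number of length-2 walks from vertex 1 to vertex 1 is entry (1,1) of B², where B is the adjacency matrix.
B² = [[2, 0, 0], [0, 1, 1], [0, 1, 1]]

2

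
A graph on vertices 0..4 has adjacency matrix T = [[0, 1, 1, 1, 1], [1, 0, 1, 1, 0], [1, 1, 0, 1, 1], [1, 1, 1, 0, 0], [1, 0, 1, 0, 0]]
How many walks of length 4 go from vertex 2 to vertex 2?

The number of length-4 walks from vertex 2 to vertex 2 is entry (2,2) of T^4, where T is the adjacency matrix.
T^2 = [[4, 2, 3, 2, 1], [2, 3, 2, 2, 2], [3, 2, 4, 2, 1], [2, 2, 2, 3, 2], [1, 2, 1, 2, 2]]
T^3 = [[8, 9, 9, 9, 7], [9, 6, 9, 7, 4], [9, 9, 8, 9, 7], [9, 7, 9, 6, 4], [7, 4, 7, 4, 2]]
T^4 = [[34, 26, 33, 26, 17], [26, 25, 26, 24, 18], [33, 26, 34, 26, 17], [26, 24, 26, 25, 18], [17, 18, 17, 18, 14]]

34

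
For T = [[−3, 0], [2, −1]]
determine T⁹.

tr T = −4 and det T = 3, so the characteristic polynomial is λ² − (−4)λ + (3) with roots −3 and −1.
Eigenvectors give P = [[−1, 0], [1, 1]] with P⁻¹ = [[−1, 0], [1, 1]], and T = P·diag(−3, −1)·P⁻¹.
Then T⁹ = P·diag(−19683, −1)·P⁻¹ = [[19683, 0], [−19683, −1]] · [[−1, 0], [1, 1]] = [[−19683, 0], [19682, −1]].

[[−19683, 0], [19682, −1]]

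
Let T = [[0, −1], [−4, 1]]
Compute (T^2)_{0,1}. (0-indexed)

−1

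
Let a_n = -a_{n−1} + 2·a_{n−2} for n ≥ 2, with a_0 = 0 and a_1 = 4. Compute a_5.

44

With companion matrix B = [[-1, 2], [1, 0]], [a_n, a_{n−1}]ᵀ = B·[a_{n−1}, a_{n−2}]ᵀ, so [a_5, a_4]ᵀ = B⁴·[a_1, a_0]ᵀ.
B⁴ = [[11, -10], [-5, 6]], giving [a_5, a_4]ᵀ = [[44], [-20]].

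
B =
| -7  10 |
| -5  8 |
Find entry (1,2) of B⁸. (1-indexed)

tr B = 1 and det B = -6, so the characteristic polynomial is λ² − (1)λ + (-6) with roots -2 and 3.
Eigenvectors give P = [[2, -1], [1, -1]] with P⁻¹ = [[1, -1], [1, -2]], and B = P·diag(-2, 3)·P⁻¹.
Then B⁸ = P·diag(256, 6561)·P⁻¹ = [[512, -6561], [256, -6561]] · [[1, -1], [1, -2]] = [[-6049, 12610], [-6305, 12866]].

12610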